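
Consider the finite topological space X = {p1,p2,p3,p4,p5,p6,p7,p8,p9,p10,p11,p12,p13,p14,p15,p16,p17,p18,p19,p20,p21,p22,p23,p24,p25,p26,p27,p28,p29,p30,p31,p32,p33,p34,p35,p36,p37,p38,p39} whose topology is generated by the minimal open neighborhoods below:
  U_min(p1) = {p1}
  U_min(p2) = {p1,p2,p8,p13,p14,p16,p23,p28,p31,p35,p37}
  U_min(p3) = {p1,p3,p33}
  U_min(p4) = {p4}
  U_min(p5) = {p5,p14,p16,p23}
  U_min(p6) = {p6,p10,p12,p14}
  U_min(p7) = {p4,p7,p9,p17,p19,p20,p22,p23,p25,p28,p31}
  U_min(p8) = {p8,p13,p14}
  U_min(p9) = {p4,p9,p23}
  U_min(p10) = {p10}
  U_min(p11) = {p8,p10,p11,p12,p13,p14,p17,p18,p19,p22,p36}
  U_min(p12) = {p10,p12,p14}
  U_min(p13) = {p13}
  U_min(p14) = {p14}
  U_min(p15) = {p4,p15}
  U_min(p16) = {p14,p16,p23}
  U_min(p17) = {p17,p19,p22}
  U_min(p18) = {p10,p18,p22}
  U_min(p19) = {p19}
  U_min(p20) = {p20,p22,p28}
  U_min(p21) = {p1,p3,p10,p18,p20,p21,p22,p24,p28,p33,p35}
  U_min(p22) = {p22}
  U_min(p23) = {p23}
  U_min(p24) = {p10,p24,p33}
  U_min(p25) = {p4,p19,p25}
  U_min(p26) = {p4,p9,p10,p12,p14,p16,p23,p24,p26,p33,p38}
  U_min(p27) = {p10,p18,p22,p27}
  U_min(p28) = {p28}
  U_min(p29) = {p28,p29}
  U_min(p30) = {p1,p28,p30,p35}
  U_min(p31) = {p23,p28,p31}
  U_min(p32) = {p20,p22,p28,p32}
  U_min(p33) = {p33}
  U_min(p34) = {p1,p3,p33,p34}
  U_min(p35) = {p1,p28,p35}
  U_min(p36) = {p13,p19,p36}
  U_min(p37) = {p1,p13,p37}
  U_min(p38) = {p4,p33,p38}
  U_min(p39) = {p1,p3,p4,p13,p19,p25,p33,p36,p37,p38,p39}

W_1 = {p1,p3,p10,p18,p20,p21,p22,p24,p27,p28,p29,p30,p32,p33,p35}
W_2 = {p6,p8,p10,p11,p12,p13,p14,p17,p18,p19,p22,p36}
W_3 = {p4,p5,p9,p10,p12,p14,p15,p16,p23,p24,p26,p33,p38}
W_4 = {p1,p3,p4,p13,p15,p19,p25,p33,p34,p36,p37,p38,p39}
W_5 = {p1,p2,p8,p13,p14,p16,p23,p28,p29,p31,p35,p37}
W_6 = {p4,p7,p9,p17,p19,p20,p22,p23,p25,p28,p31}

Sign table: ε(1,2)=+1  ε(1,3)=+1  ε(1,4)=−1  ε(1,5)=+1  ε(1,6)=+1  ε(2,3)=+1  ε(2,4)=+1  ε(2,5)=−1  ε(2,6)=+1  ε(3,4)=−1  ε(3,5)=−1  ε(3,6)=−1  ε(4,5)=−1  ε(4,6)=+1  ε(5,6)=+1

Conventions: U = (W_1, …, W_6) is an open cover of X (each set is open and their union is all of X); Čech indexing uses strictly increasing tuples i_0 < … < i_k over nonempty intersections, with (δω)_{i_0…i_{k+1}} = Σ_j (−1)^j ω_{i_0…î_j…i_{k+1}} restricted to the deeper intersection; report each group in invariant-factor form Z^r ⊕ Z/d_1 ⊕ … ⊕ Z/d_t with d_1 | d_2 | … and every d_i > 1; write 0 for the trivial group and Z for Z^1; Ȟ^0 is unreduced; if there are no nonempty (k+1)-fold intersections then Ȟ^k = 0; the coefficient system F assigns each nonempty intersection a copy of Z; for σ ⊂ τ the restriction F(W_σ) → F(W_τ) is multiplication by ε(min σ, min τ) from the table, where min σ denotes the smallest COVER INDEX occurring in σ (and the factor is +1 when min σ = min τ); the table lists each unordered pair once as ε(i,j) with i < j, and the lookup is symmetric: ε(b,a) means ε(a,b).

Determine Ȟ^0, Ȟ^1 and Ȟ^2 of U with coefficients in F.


Ȟ^0 ≅ 0, Ȟ^1 ≅ Z/2, Ȟ^2 ≅ Z

nonempty intersections:
  W12={p10,p18,p22} W13={p10,p24,p33} W14={p1,p3,p33} W15={p1,p28,p29,p35} W16={p20,p22,p28} W23={p10,p12,p14} W24={p13,p19,p36} W25={p8,p13,p14} W26={p17,p19,p22} W34={p4,p15,p33,p38} W35={p14,p16,p23} W36={p4,p9,p23} W45={p1,p13,p37} W46={p4,p19,p25} W56={p23,p28,p31}
  W123={p10} W126={p22} W134={p33} W145={p1} W156={p28} W235={p14} W245={p13} W246={p19} W346={p4} W356={p23}
C dims 6,15,10; δ0: rk 6, SNF 1^5·2; δ1: rk 9, SNF 1^9
Ȟ^0: (6−6)−0=0 ⇒ 0
Ȟ^1: (15−9)−6=0 plus torsion [2] ⇒ Z/2
Ȟ^2: (10−0)−9=1 ⇒ Z


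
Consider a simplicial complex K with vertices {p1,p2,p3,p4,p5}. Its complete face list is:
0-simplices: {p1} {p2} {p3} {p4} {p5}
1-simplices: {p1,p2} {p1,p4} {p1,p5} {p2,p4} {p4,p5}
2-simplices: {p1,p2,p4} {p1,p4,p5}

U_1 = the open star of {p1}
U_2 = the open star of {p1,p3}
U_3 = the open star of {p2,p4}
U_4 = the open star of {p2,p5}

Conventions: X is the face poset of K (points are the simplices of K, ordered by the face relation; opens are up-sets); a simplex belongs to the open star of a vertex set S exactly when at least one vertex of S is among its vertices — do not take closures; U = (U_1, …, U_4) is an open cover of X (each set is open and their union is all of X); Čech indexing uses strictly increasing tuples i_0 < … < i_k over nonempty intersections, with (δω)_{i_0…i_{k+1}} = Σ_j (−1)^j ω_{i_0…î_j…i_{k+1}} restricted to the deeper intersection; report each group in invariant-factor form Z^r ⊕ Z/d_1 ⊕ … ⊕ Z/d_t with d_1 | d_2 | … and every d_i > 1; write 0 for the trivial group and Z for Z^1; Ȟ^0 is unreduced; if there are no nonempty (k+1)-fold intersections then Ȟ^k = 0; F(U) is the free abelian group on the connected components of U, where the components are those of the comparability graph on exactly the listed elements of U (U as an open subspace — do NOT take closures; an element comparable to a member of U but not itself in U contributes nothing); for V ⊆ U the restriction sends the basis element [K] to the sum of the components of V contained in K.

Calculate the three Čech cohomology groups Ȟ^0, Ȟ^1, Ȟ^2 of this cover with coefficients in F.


Ȟ^0(U;F) ≅ Z^2; Ȟ^1(U;F) ≅ 0; Ȟ^2(U;F) ≅ 0

nerve simplices:
  U1={{p1},{p1,p2},{p1,p4},{p1,p5},{p1,p2,p4},{p1,p4,p5}} U2={{p1},{p3},{p1,p2},{p1,p4},{p1,p5},{p1,p2,p4},{p1,p4,p5}} U3={{p2},{p4},{p1,p2},{p1,p4},{p2,p4},{p4,p5},{p1,p2,p4},{p1,p4,p5}} U4={{p2},{p5},{p1,p2},{p1,p5},{p2,p4},{p4,p5},{p1,p2,p4},{p1,p4,p5}}
  U12={{p1},{p1,p2},{p1,p4},{p1,p5},{p1,p2,p4},{p1,p4,p5}} U13={{p1,p2},{p1,p4},{p1,p2,p4},{p1,p4,p5}} U14={{p1,p2},{p1,p5},{p1,p2,p4},{p1,p4,p5}} U23={{p1,p2},{p1,p4},{p1,p2,p4},{p1,p4,p5}} U24={{p1,p2},{p1,p5},{p1,p2,p4},{p1,p4,p5}} U34={{p2},{p1,p2},{p2,p4},{p4,p5},{p1,p2,p4},{p1,p4,p5}}
  U123={{p1,p2},{p1,p4},{p1,p2,p4},{p1,p4,p5}} U124={{p1,p2},{p1,p5},{p1,p2,p4},{p1,p4,p5}} U134={{p1,p2},{p1,p2,p4},{p1,p4,p5}} U234={{p1,p2},{p1,p2,p4},{p1,p4,p5}}
  U1234={{p1,p2},{p1,p2,p4},{p1,p4,p5}}
components per intersection:
  U1: {{p1},{p1,p2},{p1,p4},{p1,p5},{p1,p2,p4},{p1,p4,p5}}
  U2: {{p1},{p1,p2},{p1,p4},{p1,p5},{p1,p2,p4},{p1,p4,p5}} {{p3}}
  U3: {{p2},{p4},{p1,p2},{p1,p4},{p2,p4},{p4,p5},{p1,p2,p4},{p1,p4,p5}}
  U4: {{p2},{p1,p2},{p2,p4},{p1,p2,p4}} {{p5},{p1,p5},{p4,p5},{p1,p4,p5}}
  U12: {{p1},{p1,p2},{p1,p4},{p1,p5},{p1,p2,p4},{p1,p4,p5}}
  U13: {{p1,p2},{p1,p4},{p1,p2,p4},{p1,p4,p5}}
  U14: {{p1,p2},{p1,p2,p4}} {{p1,p5},{p1,p4,p5}}
  U23: {{p1,p2},{p1,p4},{p1,p2,p4},{p1,p4,p5}}
  U24: {{p1,p2},{p1,p2,p4}} {{p1,p5},{p1,p4,p5}}
  U34: {{p2},{p1,p2},{p2,p4},{p1,p2,p4}} {{p4,p5},{p1,p4,p5}}
  U123: {{p1,p2},{p1,p4},{p1,p2,p4},{p1,p4,p5}}
  U124: {{p1,p2},{p1,p2,p4}} {{p1,p5},{p1,p4,p5}}
  U134: {{p1,p2},{p1,p2,p4}} {{p1,p4,p5}}
  U234: {{p1,p2},{p1,p2,p4}} {{p1,p4,p5}}
  U1234: {{p1,p2},{p1,p2,p4}} {{p1,p4,p5}}
C dims 6,9,7,2; δ0: rk 4, SNF 1^4; δ1: rk 5, SNF 1^5; δ2: rk 2, SNF 1^2
degree 0: 6−4−0 = 2 → Ȟ^0 ≅ Z^2
degree 1: 9−5−4 = 0 → Ȟ^1 ≅ 0
degree 2: 7−2−5 = 0 → Ȟ^2 ≅ 0


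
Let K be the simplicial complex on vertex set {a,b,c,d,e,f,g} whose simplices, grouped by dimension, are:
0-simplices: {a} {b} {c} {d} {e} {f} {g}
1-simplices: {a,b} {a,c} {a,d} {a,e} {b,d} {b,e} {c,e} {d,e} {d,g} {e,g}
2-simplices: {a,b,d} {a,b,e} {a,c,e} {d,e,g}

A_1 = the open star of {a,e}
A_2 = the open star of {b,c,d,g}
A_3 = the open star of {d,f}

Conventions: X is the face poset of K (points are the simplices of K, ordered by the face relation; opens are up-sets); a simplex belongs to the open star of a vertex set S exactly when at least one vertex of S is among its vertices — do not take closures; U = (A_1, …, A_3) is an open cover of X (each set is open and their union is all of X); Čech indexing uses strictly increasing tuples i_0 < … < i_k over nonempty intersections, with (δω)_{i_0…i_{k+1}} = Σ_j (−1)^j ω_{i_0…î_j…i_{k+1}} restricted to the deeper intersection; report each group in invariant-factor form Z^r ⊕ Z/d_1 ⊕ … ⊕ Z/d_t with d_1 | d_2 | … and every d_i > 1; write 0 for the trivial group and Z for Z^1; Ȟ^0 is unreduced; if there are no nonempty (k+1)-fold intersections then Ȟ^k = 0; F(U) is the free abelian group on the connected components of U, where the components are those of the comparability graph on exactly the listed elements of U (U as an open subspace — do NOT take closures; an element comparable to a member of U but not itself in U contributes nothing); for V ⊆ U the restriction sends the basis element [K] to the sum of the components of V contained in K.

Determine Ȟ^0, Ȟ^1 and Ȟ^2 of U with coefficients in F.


intersection data:
  A1={{a},{e},{a,b},{a,c},{a,d},{a,e},{b,e},{c,e},{d,e},{e,g},{a,b,d},{a,b,e},{a,c,e},{d,e,g}} A2={{b},{c},{d},{g},{a,b},{a,c},{a,d},{b,d},{b,e},{c,e},{d,e},{d,g},{e,g},{a,b,d},{a,b,e},{a,c,e},{d,e,g}} A3={{d},{f},{a,d},{b,d},{d,e},{d,g},{a,b,d},{d,e,g}}
  A12={{a,b},{a,c},{a,d},{b,e},{c,e},{d,e},{e,g},{a,b,d},{a,b,e},{a,c,e},{d,e,g}} A13={{a,d},{d,e},{a,b,d},{d,e,g}} A23={{d},{a,d},{b,d},{d,e},{d,g},{a,b,d},{d,e,g}}
  A123={{a,d},{d,e},{a,b,d},{d,e,g}}
components per intersection:
  A1: {{a},{e},{a,b},{a,c},{a,d},{a,e},{b,e},{c,e},{d,e},{e,g},{a,b,d},{a,b,e},{a,c,e},{d,e,g}}
  A2: {{b},{d},{g},{a,b},{a,d},{b,d},{b,e},{d,e},{d,g},{e,g},{a,b,d},{a,b,e},{d,e,g}} {{c},{a,c},{c,e},{a,c,e}}
  A3: {{d},{a,d},{b,d},{d,e},{d,g},{a,b,d},{d,e,g}} {{f}}
  A12: {{a,b},{a,d},{b,e},{a,b,d},{a,b,e}} {{a,c},{c,e},{a,c,e}} {{d,e},{e,g},{d,e,g}}
  A13: {{a,d},{a,b,d}} {{d,e},{d,e,g}}
  A23: {{d},{a,d},{b,d},{d,e},{d,g},{a,b,d},{d,e,g}}
  A123: {{a,d},{a,b,d}} {{d,e},{d,e,g}}
C dims 5,6,2; δ0: rk 3, SNF 1^3; δ1: rk 2, SNF 1^2
Ȟ^0 = (5 − 3) − 0 = 2, so Ȟ^0 ≅ Z^2
Ȟ^1 = (6 − 2) − 3 = 1, so Ȟ^1 ≅ Z
Ȟ^2 = (2 − 0) − 2 = 0, so Ȟ^2 ≅ 0

Ȟ^0(U;F) ≅ Z^2, Ȟ^1(U;F) ≅ Z and Ȟ^2(U;F) ≅ 0


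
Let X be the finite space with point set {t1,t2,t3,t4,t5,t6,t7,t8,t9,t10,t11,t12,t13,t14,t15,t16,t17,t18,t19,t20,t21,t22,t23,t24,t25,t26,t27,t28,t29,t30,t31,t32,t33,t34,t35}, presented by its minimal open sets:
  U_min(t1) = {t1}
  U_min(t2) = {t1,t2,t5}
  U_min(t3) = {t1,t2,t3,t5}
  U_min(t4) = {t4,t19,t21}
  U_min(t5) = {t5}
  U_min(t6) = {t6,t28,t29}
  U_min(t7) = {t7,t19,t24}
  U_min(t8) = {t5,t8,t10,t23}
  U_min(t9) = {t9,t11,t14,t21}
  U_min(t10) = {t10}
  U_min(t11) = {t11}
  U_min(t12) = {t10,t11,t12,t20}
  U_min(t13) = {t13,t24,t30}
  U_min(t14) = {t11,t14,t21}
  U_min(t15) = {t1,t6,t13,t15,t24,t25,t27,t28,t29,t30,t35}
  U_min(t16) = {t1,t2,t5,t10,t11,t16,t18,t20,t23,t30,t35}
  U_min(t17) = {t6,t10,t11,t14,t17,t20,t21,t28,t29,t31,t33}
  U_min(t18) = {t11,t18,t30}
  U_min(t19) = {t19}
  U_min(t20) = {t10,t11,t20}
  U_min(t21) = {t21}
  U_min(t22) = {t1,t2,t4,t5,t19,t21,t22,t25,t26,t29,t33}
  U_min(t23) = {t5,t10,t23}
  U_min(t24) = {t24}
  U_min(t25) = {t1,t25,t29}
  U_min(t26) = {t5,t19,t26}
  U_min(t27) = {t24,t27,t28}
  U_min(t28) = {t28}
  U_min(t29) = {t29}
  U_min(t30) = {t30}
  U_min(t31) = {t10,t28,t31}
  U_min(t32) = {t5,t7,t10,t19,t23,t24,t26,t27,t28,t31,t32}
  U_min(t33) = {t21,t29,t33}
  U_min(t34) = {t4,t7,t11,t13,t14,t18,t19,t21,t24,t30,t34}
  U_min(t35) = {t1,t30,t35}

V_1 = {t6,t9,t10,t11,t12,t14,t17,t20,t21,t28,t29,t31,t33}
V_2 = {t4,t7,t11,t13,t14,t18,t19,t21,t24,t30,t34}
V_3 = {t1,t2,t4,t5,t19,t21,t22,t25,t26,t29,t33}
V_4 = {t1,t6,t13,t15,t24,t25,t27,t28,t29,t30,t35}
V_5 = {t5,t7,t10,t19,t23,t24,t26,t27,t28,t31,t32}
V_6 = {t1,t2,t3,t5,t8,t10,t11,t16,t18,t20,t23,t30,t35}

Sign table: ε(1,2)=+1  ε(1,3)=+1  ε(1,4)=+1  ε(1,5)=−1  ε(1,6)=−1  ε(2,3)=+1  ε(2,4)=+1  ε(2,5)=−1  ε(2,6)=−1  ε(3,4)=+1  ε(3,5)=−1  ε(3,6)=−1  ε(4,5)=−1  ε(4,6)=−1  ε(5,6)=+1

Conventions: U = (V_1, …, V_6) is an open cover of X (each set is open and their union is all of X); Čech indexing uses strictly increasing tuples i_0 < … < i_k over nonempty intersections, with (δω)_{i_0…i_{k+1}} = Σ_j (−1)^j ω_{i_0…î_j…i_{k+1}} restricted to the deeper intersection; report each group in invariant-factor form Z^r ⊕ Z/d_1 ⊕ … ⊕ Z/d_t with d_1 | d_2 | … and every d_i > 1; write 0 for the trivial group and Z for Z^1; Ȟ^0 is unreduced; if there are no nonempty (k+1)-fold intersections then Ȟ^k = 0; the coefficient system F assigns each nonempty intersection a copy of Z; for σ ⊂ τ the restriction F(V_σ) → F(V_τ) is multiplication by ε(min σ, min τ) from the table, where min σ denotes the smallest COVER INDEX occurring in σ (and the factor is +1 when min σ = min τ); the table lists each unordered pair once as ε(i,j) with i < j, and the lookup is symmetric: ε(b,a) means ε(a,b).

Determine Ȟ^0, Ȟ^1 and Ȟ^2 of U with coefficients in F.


intersection data:
  V12={t11,t14,t21} V13={t21,t29,t33} V14={t6,t28,t29} V15={t10,t28,t31} V16={t10,t11,t20} V23={t4,t19,t21} V24={t13,t24,t30} V25={t7,t19,t24} V26={t11,t18,t30} V34={t1,t25,t29} V35={t5,t19,t26} V36={t1,t2,t5} V45={t24,t27,t28} V46={t1,t30,t35} V56={t5,t10,t23}
  V123={t21} V126={t11} V134={t29} V145={t28} V156={t10} V235={t19} V245={t24} V246={t30} V346={t1} V356={t5}
C dims 6,15,10; δ0: rk 5, SNF 1^5; δ1: rk 10, SNF 1^9·2
Ȟ^0 = (6 − 5) − 0 = 1, so Ȟ^0 ≅ Z
Ȟ^1 = (15 − 10) − 5 = 0, so Ȟ^1 ≅ 0
Ȟ^2 = (10 − 0) − 10 = 0 plus torsion [2], so Ȟ^2 ≅ Z/2

Ȟ^0 = Z, Ȟ^1 = 0, Ȟ^2 = Z/2


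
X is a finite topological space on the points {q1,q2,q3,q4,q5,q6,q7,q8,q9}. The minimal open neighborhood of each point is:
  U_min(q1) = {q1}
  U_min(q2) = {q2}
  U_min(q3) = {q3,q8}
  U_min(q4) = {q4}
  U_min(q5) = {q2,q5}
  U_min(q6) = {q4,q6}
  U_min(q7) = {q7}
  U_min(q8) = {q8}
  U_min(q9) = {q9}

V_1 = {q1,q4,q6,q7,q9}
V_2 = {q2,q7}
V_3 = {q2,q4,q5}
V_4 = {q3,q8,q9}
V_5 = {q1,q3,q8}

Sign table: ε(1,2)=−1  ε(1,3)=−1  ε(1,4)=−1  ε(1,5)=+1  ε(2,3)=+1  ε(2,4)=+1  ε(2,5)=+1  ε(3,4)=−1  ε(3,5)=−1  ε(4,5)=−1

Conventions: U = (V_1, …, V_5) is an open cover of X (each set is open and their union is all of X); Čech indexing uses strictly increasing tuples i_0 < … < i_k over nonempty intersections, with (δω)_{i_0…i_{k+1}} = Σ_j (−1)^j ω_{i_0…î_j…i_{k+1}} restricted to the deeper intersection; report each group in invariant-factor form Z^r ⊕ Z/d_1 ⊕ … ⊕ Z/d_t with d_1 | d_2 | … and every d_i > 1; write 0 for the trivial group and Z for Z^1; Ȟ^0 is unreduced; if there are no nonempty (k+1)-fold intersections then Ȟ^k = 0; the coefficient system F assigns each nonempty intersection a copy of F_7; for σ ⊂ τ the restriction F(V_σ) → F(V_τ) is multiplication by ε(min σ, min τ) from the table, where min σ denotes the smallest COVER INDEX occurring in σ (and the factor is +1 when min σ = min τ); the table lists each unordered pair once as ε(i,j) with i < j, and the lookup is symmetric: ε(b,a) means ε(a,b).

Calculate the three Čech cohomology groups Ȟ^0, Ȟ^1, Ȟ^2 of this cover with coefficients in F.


cover nerve:
  V12={q7} V13={q4} V14={q9} V15={q1} V23={q2} V45={q3,q8}
C dims 5,6; δ0: rk_F7 4
Ȟ^0: (5−4)−0=1 ⇒ Z/7
Ȟ^1: (6−0)−4=2 ⇒ Z/7 ⊕ Z/7
Ȟ^2: (0−0)−0=0 ⇒ 0

Ȟ^0 ≅ Z/7,  Ȟ^1 ≅ Z/7 ⊕ Z/7,  Ȟ^2 ≅ 0


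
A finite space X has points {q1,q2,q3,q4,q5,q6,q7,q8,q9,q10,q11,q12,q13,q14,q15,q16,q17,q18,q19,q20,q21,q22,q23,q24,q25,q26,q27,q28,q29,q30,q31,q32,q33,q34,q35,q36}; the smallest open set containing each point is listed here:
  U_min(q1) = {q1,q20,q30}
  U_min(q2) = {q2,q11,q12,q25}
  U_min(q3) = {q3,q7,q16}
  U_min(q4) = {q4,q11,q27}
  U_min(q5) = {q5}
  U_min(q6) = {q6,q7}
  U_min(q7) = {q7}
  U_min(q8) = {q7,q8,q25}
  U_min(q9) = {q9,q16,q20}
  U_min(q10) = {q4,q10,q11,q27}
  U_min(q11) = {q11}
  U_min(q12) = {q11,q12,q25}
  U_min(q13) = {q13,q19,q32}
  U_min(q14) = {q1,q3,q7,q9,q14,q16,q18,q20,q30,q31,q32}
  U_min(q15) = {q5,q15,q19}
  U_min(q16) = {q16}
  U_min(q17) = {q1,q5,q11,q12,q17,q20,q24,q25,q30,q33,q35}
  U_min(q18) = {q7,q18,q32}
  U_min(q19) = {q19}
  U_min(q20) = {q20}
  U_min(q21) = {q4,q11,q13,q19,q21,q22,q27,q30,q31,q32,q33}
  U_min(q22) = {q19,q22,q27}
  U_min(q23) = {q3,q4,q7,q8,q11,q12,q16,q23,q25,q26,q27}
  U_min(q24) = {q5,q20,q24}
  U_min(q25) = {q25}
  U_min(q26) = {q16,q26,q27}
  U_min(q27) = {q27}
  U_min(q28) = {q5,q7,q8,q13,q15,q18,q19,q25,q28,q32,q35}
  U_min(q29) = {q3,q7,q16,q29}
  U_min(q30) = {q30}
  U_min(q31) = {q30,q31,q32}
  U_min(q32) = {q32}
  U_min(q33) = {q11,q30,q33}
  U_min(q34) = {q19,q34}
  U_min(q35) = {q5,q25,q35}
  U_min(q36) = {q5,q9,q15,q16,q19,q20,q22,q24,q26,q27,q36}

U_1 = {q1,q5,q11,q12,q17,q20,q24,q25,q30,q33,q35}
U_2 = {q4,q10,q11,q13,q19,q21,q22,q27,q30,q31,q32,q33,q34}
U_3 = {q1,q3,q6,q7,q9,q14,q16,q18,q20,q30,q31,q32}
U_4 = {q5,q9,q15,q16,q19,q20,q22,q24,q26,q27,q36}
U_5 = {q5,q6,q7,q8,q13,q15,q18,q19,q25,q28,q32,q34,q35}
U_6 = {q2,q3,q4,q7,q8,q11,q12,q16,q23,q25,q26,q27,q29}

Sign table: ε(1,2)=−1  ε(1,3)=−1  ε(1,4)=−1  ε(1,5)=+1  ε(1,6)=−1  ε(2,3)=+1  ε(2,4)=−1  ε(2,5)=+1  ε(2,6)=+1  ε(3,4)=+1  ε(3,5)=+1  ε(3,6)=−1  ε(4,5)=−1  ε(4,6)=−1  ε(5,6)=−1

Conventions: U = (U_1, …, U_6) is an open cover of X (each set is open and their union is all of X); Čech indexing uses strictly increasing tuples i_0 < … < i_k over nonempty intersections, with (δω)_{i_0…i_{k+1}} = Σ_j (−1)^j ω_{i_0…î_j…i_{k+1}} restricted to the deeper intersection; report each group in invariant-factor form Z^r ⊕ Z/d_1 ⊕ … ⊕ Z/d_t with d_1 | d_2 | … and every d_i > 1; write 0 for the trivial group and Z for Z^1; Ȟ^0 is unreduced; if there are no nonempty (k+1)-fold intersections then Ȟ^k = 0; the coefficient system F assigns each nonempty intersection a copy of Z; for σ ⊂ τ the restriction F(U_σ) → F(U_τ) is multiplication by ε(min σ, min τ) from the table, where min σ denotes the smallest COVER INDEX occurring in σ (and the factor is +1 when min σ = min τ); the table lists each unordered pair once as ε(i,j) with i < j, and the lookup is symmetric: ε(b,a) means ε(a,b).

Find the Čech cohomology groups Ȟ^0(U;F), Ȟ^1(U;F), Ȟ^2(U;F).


cover nerve:
  U12={q11,q30,q33} U13={q1,q20,q30} U14={q5,q20,q24} U15={q5,q25,q35} U16={q11,q12,q25} U23={q30,q31,q32} U24={q19,q22,q27} U25={q13,q19,q32,q34} U26={q4,q11,q27} U34={q9,q16,q20} U35={q6,q7,q18,q32} U36={q3,q7,q16} U45={q5,q15,q19} U46={q16,q26,q27} U56={q7,q8,q25}
  U123={q30} U126={q11} U134={q20} U145={q5} U156={q25} U235={q32} U245={q19} U246={q27} U346={q16} U356={q7}
C dims 6,15,10; δ0: rk 6, SNF 1^5·2; δ1: rk 9, SNF 1^9
Ȟ^0: (6−6)−0=0 ⇒ 0
Ȟ^1: (15−9)−6=0 plus torsion [2] ⇒ Z/2
Ȟ^2: (10−0)−9=1 ⇒ Z

Ȟ^0(U;F) ≅ 0, Ȟ^1(U;F) ≅ Z/2, Ȟ^2(U;F) ≅ Z


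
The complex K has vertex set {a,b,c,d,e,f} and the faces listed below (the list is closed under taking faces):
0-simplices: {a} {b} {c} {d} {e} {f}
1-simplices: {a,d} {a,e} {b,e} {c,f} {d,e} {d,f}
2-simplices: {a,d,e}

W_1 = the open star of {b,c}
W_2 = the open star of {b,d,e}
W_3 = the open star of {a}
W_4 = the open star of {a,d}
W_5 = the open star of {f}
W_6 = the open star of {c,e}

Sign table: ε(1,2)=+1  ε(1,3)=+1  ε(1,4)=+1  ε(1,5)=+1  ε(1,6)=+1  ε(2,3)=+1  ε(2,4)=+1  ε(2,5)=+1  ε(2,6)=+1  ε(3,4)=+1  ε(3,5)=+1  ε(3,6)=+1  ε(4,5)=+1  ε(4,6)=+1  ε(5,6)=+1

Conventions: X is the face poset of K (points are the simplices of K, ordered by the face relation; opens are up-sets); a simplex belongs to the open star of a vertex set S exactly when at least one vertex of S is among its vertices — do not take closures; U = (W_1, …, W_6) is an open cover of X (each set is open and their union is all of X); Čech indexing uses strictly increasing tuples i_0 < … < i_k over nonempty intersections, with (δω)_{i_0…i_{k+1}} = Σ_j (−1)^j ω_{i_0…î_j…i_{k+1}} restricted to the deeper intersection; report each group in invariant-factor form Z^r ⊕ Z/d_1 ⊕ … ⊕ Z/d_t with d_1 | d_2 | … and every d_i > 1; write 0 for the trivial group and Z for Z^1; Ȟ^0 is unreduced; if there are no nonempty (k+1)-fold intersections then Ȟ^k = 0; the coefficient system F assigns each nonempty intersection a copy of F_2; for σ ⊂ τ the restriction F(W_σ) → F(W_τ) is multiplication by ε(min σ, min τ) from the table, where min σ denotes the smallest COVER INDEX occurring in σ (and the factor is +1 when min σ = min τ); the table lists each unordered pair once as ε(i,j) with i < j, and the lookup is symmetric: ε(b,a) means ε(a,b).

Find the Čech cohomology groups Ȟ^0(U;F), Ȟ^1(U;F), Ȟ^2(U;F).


Ȟ^0 = Z/2, Ȟ^1 = Z/2, Ȟ^2 = 0

nonempty overlaps:
  W1={{b},{c},{b,e},{c,f}} W2={{b},{d},{e},{a,d},{a,e},{b,e},{d,e},{d,f},{a,d,e}} W3={{a},{a,d},{a,e},{a,d,e}} W4={{a},{d},{a,d},{a,e},{d,e},{d,f},{a,d,e}} W5={{f},{c,f},{d,f}} W6={{c},{e},{a,e},{b,e},{c,f},{d,e},{a,d,e}}
  W12={{b},{b,e}} W15={{c,f}} W16={{c},{b,e},{c,f}} W23={{a,d},{a,e},{a,d,e}} W24={{d},{a,d},{a,e},{d,e},{d,f},{a,d,e}} W25={{d,f}} W26={{e},{a,e},{b,e},{d,e},{a,d,e}} W34={{a},{a,d},{a,e},{a,d,e}} W36={{a,e},{a,d,e}} W45={{d,f}} W46={{a,e},{d,e},{a,d,e}} W56={{c,f}}
  W126={{b,e}} W156={{c,f}} W234={{a,d},{a,e},{a,d,e}} W236={{a,e},{a,d,e}} W245={{d,f}} W246={{a,e},{d,e},{a,d,e}} W346={{a,e},{a,d,e}}
  W2346={{a,e},{a,d,e}}
C dims 6,12,7,1; δ0: rk_F2 5; δ1: rk_F2 6; δ2: rk_F2 1
degree 0: 6−5−0 = 1 → Ȟ^0 ≅ Z/2
degree 1: 12−6−5 = 1 → Ȟ^1 ≅ Z/2
degree 2: 7−1−6 = 0 → Ȟ^2 ≅ 0


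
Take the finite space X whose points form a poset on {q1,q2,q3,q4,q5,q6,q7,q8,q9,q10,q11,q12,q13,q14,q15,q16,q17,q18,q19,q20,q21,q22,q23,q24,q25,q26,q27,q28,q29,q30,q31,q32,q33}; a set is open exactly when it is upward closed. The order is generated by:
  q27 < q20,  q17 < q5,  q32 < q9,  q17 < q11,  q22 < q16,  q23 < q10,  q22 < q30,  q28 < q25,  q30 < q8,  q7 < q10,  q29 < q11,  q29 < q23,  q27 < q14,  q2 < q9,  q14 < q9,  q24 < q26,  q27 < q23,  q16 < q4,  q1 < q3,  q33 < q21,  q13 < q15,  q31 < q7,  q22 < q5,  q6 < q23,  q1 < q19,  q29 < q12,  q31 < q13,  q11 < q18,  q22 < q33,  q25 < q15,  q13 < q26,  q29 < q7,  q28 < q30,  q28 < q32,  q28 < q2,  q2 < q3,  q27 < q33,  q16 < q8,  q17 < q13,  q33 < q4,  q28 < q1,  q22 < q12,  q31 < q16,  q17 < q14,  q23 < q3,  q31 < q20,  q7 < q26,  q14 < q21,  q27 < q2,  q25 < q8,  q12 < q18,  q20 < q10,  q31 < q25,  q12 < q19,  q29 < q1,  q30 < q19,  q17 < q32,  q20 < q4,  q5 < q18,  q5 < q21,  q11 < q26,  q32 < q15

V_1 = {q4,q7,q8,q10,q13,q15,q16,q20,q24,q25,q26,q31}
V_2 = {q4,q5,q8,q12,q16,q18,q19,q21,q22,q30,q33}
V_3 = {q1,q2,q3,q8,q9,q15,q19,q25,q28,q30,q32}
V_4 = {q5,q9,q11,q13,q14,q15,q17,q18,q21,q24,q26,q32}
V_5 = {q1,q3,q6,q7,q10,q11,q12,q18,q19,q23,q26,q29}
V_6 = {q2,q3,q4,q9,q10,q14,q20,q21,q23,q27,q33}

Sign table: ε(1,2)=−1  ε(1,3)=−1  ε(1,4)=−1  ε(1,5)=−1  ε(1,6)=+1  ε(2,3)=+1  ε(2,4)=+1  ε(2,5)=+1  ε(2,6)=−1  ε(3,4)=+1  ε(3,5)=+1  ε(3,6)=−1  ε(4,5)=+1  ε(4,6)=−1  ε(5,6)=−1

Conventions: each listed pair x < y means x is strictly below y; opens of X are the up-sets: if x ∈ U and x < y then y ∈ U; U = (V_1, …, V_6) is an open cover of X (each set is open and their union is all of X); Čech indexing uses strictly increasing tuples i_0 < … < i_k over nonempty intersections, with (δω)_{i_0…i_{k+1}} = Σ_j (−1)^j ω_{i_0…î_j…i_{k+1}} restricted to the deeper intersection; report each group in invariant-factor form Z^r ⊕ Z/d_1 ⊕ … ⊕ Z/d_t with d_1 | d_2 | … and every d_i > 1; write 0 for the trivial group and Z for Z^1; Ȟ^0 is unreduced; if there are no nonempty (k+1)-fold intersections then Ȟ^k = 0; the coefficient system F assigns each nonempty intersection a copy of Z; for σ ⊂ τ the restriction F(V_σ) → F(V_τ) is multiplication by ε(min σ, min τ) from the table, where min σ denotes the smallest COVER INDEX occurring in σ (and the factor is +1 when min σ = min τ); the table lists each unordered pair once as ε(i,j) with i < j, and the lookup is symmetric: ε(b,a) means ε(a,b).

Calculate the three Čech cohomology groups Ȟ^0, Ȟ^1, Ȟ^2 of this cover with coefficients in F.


Ȟ^0 = Z, Ȟ^1 = 0 and Ȟ^2 = Z/2

nonempty intersections:
  V12={q4,q8,q16} V13={q8,q15,q25} V14={q13,q15,q24,q26} V15={q7,q10,q26} V16={q4,q10,q20} V23={q8,q19,q30} V24={q5,q18,q21} V25={q12,q18,q19} V26={q4,q21,q33} V34={q9,q15,q32} V35={q1,q3,q19} V36={q2,q3,q9} V45={q11,q18,q26} V46={q9,q14,q21} V56={q3,q10,q23}
  V123={q8} V126={q4} V134={q15} V145={q26} V156={q10} V235={q19} V245={q18} V246={q21} V346={q9} V356={q3}
C dims 6,15,10; δ0: rk 5, SNF 1^5; δ1: rk 10, SNF 1^9·2
Ȟ^0: (6−5)−0=1 ⇒ Z
Ȟ^1: (15−10)−5=0 ⇒ 0
Ȟ^2: (10−0)−10=0 plus torsion [2] ⇒ Z/2


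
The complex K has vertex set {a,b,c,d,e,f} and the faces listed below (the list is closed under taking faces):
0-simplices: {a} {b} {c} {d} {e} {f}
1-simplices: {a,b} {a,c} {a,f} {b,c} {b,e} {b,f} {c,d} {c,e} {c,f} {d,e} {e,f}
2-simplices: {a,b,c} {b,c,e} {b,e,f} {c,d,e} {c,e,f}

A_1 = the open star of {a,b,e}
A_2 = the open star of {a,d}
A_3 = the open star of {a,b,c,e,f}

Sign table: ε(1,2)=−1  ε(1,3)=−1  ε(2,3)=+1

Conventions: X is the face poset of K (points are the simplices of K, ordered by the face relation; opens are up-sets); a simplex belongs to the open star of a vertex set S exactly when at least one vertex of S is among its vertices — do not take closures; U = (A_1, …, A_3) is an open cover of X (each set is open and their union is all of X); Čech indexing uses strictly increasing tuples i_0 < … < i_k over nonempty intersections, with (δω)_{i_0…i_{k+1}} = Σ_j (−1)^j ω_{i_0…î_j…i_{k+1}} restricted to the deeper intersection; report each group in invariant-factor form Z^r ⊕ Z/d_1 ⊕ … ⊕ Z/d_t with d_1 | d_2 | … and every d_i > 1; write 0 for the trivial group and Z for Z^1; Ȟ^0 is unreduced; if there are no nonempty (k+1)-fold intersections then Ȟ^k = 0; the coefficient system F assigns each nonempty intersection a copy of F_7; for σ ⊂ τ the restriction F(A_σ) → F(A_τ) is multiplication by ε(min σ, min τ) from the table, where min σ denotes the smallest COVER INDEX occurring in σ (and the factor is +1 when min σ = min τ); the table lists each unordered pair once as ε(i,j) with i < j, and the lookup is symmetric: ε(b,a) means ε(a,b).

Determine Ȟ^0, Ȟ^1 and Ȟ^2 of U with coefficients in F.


Ȟ^0 = Z/7, Ȟ^1 = 0, Ȟ^2 = 0

nonempty intersections:
  A1={{a},{b},{e},{a,b},{a,c},{a,f},{b,c},{b,e},{b,f},{c,e},{d,e},{e,f},{a,b,c},{b,c,e},{b,e,f},{c,d,e},{c,e,f}} A2={{a},{d},{a,b},{a,c},{a,f},{c,d},{d,e},{a,b,c},{c,d,e}} A3={{a},{b},{c},{e},{f},{a,b},{a,c},{a,f},{b,c},{b,e},{b,f},{c,d},{c,e},{c,f},{d,e},{e,f},{a,b,c},{b,c,e},{b,e,f},{c,d,e},{c,e,f}}
  A12={{a},{a,b},{a,c},{a,f},{d,e},{a,b,c},{c,d,e}} A13={{a},{b},{e},{a,b},{a,c},{a,f},{b,c},{b,e},{b,f},{c,e},{d,e},{e,f},{a,b,c},{b,c,e},{b,e,f},{c,d,e},{c,e,f}} A23={{a},{a,b},{a,c},{a,f},{c,d},{d,e},{a,b,c},{c,d,e}}
  A123={{a},{a,b},{a,c},{a,f},{d,e},{a,b,c},{c,d,e}}
C dims 3,3,1; δ0: rk_F7 2; δ1: rk_F7 1
Ȟ^0: (3−2)−0=1 ⇒ Z/7
Ȟ^1: (3−1)−2=0 ⇒ 0
Ȟ^2: (1−0)−1=0 ⇒ 0


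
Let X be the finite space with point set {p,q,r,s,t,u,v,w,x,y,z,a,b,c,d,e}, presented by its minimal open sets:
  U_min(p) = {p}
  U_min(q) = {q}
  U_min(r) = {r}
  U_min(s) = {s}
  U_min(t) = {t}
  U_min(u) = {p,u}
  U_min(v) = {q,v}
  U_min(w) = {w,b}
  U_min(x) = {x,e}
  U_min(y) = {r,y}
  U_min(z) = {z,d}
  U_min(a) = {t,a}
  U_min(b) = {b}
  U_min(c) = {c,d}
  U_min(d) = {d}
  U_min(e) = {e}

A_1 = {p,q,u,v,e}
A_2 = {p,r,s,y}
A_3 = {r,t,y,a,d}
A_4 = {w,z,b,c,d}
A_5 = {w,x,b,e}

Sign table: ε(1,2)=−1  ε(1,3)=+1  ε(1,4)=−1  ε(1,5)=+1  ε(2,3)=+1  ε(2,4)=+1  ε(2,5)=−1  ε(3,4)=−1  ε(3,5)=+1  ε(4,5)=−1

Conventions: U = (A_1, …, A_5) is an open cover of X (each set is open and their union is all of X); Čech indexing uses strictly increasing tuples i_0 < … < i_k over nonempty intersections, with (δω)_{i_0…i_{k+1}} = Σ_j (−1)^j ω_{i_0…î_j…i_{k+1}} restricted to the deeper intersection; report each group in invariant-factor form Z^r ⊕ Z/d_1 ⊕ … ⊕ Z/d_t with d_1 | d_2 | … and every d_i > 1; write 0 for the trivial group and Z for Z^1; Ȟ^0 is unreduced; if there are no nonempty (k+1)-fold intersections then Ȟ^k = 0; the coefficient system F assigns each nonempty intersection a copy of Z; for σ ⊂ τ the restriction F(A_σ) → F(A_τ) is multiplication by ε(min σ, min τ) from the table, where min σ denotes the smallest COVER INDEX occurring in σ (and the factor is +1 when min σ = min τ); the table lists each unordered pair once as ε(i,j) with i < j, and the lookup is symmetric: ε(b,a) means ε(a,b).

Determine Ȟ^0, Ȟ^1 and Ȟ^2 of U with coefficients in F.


cover nerve:
  A12={p} A15={e} A23={r,y} A34={d} A45={w,b}
C dims 5,5; δ0: rk 5, SNF 1^4·2
Ȟ^0: (5−5)−0=0 ⇒ 0
Ȟ^1: (5−0)−5=0 plus torsion [2] ⇒ Z/2
Ȟ^2: (0−0)−0=0 ⇒ 0

Ȟ^0 = 0, Ȟ^1 = Z/2 and Ȟ^2 = 0


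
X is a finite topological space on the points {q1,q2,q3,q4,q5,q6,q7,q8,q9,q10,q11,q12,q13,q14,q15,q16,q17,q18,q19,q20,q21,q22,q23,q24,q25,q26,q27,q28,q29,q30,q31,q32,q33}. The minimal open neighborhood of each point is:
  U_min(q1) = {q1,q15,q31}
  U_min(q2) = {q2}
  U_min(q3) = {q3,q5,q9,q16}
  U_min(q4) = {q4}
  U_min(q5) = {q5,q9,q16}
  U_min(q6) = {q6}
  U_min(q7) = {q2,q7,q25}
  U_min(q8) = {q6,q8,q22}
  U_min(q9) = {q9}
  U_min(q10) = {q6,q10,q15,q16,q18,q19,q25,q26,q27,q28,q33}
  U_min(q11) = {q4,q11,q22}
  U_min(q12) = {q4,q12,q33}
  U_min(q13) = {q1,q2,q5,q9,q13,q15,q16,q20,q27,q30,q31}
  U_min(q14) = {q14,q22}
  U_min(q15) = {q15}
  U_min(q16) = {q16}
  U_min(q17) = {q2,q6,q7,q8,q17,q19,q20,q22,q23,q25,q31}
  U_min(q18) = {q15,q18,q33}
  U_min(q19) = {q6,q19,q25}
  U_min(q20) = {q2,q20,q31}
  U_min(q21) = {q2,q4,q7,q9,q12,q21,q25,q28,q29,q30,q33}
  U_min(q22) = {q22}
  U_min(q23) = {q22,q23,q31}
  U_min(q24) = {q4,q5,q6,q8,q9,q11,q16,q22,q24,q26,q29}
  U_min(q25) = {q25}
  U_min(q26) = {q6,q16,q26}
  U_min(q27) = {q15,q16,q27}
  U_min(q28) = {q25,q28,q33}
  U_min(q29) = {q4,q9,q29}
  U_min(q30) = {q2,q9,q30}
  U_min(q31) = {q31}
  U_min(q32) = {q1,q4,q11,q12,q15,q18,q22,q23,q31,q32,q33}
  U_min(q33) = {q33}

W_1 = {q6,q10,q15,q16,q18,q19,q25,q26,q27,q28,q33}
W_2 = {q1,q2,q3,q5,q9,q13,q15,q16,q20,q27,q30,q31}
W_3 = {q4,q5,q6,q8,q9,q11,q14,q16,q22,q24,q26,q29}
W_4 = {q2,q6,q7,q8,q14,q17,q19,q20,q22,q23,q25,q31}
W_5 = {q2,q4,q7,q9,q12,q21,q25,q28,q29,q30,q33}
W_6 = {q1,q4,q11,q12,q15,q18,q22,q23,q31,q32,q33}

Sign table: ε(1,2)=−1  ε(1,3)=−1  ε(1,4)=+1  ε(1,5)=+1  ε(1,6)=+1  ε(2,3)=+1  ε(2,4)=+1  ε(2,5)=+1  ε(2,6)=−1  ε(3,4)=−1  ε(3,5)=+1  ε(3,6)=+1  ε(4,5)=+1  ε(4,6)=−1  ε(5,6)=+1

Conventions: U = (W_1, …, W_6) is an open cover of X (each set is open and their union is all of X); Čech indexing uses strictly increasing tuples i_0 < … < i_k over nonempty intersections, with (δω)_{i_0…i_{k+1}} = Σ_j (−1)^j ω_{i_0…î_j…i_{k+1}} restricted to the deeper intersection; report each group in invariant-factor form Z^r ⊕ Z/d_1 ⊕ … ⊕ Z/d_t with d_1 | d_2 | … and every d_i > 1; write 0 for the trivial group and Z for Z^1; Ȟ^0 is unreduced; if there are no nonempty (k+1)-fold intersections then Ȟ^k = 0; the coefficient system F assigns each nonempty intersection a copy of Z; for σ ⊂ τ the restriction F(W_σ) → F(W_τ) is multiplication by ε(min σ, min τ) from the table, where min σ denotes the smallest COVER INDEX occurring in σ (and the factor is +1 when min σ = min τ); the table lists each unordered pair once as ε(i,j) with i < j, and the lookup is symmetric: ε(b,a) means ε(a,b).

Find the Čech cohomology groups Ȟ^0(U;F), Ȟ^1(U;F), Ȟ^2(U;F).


intersection data:
  W12={q15,q16,q27} W13={q6,q16,q26} W14={q6,q19,q25} W15={q25,q28,q33} W16={q15,q18,q33} W23={q5,q9,q16} W24={q2,q20,q31} W25={q2,q9,q30} W26={q1,q15,q31} W34={q6,q8,q14,q22} W35={q4,q9,q29} W36={q4,q11,q22} W45={q2,q7,q25} W46={q22,q23,q31} W56={q4,q12,q33}
  W123={q16} W126={q15} W134={q6} W145={q25} W156={q33} W235={q9} W245={q2} W246={q31} W346={q22} W356={q4}
C dims 6,15,10; δ0: rk 6, SNF 1^5·2; δ1: rk 9, SNF 1^9
Ȟ^0 = (6 − 6) − 0 = 0, so Ȟ^0 ≅ 0
Ȟ^1 = (15 − 9) − 6 = 0 plus torsion [2], so Ȟ^1 ≅ Z/2
Ȟ^2 = (10 − 0) − 9 = 1, so Ȟ^2 ≅ Z

Ȟ^0 = 0, Ȟ^1 = Z/2, Ȟ^2 = Z


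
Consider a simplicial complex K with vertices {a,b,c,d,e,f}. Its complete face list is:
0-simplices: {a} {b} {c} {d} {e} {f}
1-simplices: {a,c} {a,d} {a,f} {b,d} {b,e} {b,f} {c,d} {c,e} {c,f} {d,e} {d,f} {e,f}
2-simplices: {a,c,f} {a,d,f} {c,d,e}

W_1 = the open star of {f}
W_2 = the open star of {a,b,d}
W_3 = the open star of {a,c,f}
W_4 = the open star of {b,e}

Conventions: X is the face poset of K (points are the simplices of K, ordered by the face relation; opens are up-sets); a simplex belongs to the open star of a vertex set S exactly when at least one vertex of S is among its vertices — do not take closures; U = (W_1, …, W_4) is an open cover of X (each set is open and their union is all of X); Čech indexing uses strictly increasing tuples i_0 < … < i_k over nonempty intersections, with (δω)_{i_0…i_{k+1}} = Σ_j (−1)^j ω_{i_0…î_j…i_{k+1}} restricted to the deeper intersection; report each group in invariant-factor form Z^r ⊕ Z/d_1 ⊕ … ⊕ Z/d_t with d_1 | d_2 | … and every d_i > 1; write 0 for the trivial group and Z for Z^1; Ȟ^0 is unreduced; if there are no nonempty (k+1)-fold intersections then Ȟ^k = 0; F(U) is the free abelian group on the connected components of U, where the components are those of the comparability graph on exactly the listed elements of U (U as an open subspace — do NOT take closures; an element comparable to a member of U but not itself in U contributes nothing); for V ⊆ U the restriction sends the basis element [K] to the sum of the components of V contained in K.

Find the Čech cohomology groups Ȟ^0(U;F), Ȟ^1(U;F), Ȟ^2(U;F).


Ȟ^0 ≅ Z; Ȟ^1 ≅ Z^4; Ȟ^2 ≅ 0

cover nerve:
  W1={{f},{a,f},{b,f},{c,f},{d,f},{e,f},{a,c,f},{a,d,f}} W2={{a},{b},{d},{a,c},{a,d},{a,f},{b,d},{b,e},{b,f},{c,d},{d,e},{d,f},{a,c,f},{a,d,f},{c,d,e}} W3={{a},{c},{f},{a,c},{a,d},{a,f},{b,f},{c,d},{c,e},{c,f},{d,f},{e,f},{a,c,f},{a,d,f},{c,d,e}} W4={{b},{e},{b,d},{b,e},{b,f},{c,e},{d,e},{e,f},{c,d,e}}
  W12={{a,f},{b,f},{d,f},{a,c,f},{a,d,f}} W13={{f},{a,f},{b,f},{c,f},{d,f},{e,f},{a,c,f},{a,d,f}} W14={{b,f},{e,f}} W23={{a},{a,c},{a,d},{a,f},{b,f},{c,d},{d,f},{a,c,f},{a,d,f},{c,d,e}} W24={{b},{b,d},{b,e},{b,f},{d,e},{c,d,e}} W34={{b,f},{c,e},{e,f},{c,d,e}}
  W123={{a,f},{b,f},{d,f},{a,c,f},{a,d,f}} W124={{b,f}} W134={{b,f},{e,f}} W234={{b,f},{c,d,e}}
  W1234={{b,f}}
components per intersection:
  W1: {{f},{a,f},{b,f},{c,f},{d,f},{e,f},{a,c,f},{a,d,f}}
  W2: {{a},{b},{d},{a,c},{a,d},{a,f},{b,d},{b,e},{b,f},{c,d},{d,e},{d,f},{a,c,f},{a,d,f},{c,d,e}}
  W3: {{a},{c},{f},{a,c},{a,d},{a,f},{b,f},{c,d},{c,e},{c,f},{d,f},{e,f},{a,c,f},{a,d,f},{c,d,e}}
  W4: {{b},{e},{b,d},{b,e},{b,f},{c,e},{d,e},{e,f},{c,d,e}}
  W12: {{a,f},{d,f},{a,c,f},{a,d,f}} {{b,f}}
  W13: {{f},{a,f},{b,f},{c,f},{d,f},{e,f},{a,c,f},{a,d,f}}
  W14: {{b,f}} {{e,f}}
  W23: {{a},{a,c},{a,d},{a,f},{d,f},{a,c,f},{a,d,f}} {{b,f}} {{c,d},{c,d,e}}
  W24: {{b},{b,d},{b,e},{b,f}} {{d,e},{c,d,e}}
  W34: {{b,f}} {{c,e},{c,d,e}} {{e,f}}
  W123: {{a,f},{d,f},{a,c,f},{a,d,f}} {{b,f}}
  W124: {{b,f}}
  W134: {{b,f}} {{e,f}}
  W234: {{b,f}} {{c,d,e}}
  W1234: {{b,f}}
C dims 4,13,7,1; δ0: rk 3, SNF 1^3; δ1: rk 6, SNF 1^6; δ2: rk 1, SNF 1^1
Ȟ^0: (4−3)−0=1 ⇒ Z
Ȟ^1: (13−6)−3=4 ⇒ Z^4
Ȟ^2: (7−1)−6=0 ⇒ 0


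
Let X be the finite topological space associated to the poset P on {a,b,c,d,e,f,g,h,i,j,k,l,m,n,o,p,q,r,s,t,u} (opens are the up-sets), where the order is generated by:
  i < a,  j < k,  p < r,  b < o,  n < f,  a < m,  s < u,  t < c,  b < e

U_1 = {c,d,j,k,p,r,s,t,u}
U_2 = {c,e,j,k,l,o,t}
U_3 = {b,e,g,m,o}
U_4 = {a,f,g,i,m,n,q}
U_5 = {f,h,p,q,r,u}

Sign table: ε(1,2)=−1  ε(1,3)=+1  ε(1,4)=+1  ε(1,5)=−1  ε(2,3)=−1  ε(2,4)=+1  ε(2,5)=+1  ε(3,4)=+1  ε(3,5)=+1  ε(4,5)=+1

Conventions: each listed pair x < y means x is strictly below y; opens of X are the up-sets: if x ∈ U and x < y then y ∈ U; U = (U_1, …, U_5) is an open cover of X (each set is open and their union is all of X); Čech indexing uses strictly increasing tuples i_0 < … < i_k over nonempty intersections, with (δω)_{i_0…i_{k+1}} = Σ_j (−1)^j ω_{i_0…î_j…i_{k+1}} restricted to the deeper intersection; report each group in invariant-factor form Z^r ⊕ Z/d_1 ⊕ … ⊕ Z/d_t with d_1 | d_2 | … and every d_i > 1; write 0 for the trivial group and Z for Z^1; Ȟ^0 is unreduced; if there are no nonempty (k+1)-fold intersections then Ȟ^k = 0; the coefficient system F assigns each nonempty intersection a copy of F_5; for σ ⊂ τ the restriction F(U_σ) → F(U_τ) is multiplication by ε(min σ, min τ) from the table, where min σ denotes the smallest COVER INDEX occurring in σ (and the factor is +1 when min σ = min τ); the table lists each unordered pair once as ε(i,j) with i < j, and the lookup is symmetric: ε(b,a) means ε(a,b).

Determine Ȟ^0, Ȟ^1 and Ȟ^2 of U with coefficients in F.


intersection data:
  U12={c,j,k,t} U15={p,r,u} U23={e,o} U34={g,m} U45={f,q}
C dims 5,5; δ0: rk_F5 5
Ȟ^0 = (5 − 5) − 0 = 0, so Ȟ^0 ≅ 0
Ȟ^1 = (5 − 0) − 5 = 0, so Ȟ^1 ≅ 0
Ȟ^2 = (0 − 0) − 0 = 0, so Ȟ^2 ≅ 0

Ȟ^0 ≅ 0, Ȟ^1 ≅ 0, Ȟ^2 ≅ 0


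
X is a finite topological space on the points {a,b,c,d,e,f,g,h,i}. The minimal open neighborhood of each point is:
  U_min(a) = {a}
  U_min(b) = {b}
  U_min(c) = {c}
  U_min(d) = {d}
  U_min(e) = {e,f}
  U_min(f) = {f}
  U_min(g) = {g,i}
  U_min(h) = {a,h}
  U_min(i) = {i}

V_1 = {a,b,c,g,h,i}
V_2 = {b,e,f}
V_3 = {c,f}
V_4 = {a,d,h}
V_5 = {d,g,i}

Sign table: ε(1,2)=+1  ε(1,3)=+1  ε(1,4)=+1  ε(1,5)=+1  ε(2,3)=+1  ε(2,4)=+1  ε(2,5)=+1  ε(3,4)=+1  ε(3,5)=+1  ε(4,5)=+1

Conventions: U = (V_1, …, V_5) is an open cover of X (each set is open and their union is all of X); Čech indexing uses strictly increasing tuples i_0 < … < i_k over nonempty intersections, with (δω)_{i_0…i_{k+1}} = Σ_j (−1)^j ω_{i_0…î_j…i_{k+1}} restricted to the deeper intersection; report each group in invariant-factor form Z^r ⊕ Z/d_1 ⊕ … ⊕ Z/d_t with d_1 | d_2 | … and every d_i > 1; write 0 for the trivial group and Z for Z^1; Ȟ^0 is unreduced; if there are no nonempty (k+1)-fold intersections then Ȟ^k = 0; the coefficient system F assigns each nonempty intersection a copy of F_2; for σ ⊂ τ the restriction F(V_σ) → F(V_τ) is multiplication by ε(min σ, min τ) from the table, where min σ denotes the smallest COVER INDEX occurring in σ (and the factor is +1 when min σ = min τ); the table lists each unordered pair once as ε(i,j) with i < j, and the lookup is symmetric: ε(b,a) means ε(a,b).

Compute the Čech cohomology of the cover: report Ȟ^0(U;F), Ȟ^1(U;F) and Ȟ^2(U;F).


Ȟ^0 ≅ Z/2, Ȟ^1 ≅ Z/2 ⊕ Z/2, Ȟ^2 ≅ 0

nerve simplices:
  V12={b} V13={c} V14={a,h} V15={g,i} V23={f} V45={d}
C dims 5,6; δ0: rk_F2 4
degree 0: 5−4−0 = 1 → Ȟ^0 ≅ Z/2
degree 1: 6−0−4 = 2 → Ȟ^1 ≅ Z/2 ⊕ Z/2
degree 2: 0−0−0 = 0 → Ȟ^2 ≅ 0


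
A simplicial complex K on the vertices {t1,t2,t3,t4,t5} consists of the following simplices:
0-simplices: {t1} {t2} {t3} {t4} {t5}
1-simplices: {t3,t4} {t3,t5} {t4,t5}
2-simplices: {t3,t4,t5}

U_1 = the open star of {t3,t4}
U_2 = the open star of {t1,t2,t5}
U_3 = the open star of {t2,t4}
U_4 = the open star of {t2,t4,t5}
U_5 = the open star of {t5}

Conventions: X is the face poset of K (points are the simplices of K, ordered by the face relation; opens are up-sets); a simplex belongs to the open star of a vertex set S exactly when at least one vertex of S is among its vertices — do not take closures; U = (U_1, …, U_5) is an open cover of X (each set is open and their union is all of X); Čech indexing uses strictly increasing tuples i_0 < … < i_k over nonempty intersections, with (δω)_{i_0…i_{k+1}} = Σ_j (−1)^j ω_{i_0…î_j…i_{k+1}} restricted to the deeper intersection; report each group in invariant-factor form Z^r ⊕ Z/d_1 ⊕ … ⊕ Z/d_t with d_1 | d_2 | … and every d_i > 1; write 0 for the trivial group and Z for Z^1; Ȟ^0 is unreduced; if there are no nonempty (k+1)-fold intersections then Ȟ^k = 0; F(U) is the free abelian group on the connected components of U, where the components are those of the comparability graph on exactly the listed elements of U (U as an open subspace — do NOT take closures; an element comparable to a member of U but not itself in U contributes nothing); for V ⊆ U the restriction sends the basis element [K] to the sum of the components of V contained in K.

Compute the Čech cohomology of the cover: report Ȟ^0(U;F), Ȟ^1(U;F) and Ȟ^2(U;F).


nerve of the cover:
  U1={{t3},{t4},{t3,t4},{t3,t5},{t4,t5},{t3,t4,t5}} U2={{t1},{t2},{t5},{t3,t5},{t4,t5},{t3,t4,t5}} U3={{t2},{t4},{t3,t4},{t4,t5},{t3,t4,t5}} U4={{t2},{t4},{t5},{t3,t4},{t3,t5},{t4,t5},{t3,t4,t5}} U5={{t5},{t3,t5},{t4,t5},{t3,t4,t5}}
  U12={{t3,t5},{t4,t5},{t3,t4,t5}} U13={{t4},{t3,t4},{t4,t5},{t3,t4,t5}} U14={{t4},{t3,t4},{t3,t5},{t4,t5},{t3,t4,t5}} U15={{t3,t5},{t4,t5},{t3,t4,t5}} U23={{t2},{t4,t5},{t3,t4,t5}} U24={{t2},{t5},{t3,t5},{t4,t5},{t3,t4,t5}} U25={{t5},{t3,t5},{t4,t5},{t3,t4,t5}} U34={{t2},{t4},{t3,t4},{t4,t5},{t3,t4,t5}} U35={{t4,t5},{t3,t4,t5}} U45={{t5},{t3,t5},{t4,t5},{t3,t4,t5}}
  U123={{t4,t5},{t3,t4,t5}} U124={{t3,t5},{t4,t5},{t3,t4,t5}} U125={{t3,t5},{t4,t5},{t3,t4,t5}} U134={{t4},{t3,t4},{t4,t5},{t3,t4,t5}} U135={{t4,t5},{t3,t4,t5}} U145={{t3,t5},{t4,t5},{t3,t4,t5}} U234={{t2},{t4,t5},{t3,t4,t5}} U235={{t4,t5},{t3,t4,t5}} U245={{t5},{t3,t5},{t4,t5},{t3,t4,t5}} U345={{t4,t5},{t3,t4,t5}}
  U1234={{t4,t5},{t3,t4,t5}} U1235={{t4,t5},{t3,t4,t5}} U1245={{t3,t5},{t4,t5},{t3,t4,t5}} U1345={{t4,t5},{t3,t4,t5}} U2345={{t4,t5},{t3,t4,t5}}
  U12345={{t4,t5},{t3,t4,t5}}
components per intersection:
  U1: {{t3},{t4},{t3,t4},{t3,t5},{t4,t5},{t3,t4,t5}}
  U2: {{t1}} {{t2}} {{t5},{t3,t5},{t4,t5},{t3,t4,t5}}
  U3: {{t2}} {{t4},{t3,t4},{t4,t5},{t3,t4,t5}}
  U4: {{t2}} {{t4},{t5},{t3,t4},{t3,t5},{t4,t5},{t3,t4,t5}}
  U5: {{t5},{t3,t5},{t4,t5},{t3,t4,t5}}
  U12: {{t3,t5},{t4,t5},{t3,t4,t5}}
  U13: {{t4},{t3,t4},{t4,t5},{t3,t4,t5}}
  U14: {{t4},{t3,t4},{t3,t5},{t4,t5},{t3,t4,t5}}
  U15: {{t3,t5},{t4,t5},{t3,t4,t5}}
  U23: {{t2}} {{t4,t5},{t3,t4,t5}}
  U24: {{t2}} {{t5},{t3,t5},{t4,t5},{t3,t4,t5}}
  U25: {{t5},{t3,t5},{t4,t5},{t3,t4,t5}}
  U34: {{t2}} {{t4},{t3,t4},{t4,t5},{t3,t4,t5}}
  U35: {{t4,t5},{t3,t4,t5}}
  U45: {{t5},{t3,t5},{t4,t5},{t3,t4,t5}}
  U123: {{t4,t5},{t3,t4,t5}}
  U124: {{t3,t5},{t4,t5},{t3,t4,t5}}
  U125: {{t3,t5},{t4,t5},{t3,t4,t5}}
  U134: {{t4},{t3,t4},{t4,t5},{t3,t4,t5}}
  U135: {{t4,t5},{t3,t4,t5}}
  U145: {{t3,t5},{t4,t5},{t3,t4,t5}}
  U234: {{t2}} {{t4,t5},{t3,t4,t5}}
  U235: {{t4,t5},{t3,t4,t5}}
  U245: {{t5},{t3,t5},{t4,t5},{t3,t4,t5}}
  U345: {{t4,t5},{t3,t4,t5}}
  U1234: {{t4,t5},{t3,t4,t5}}
  U1235: {{t4,t5},{t3,t4,t5}}
  U1245: {{t3,t5},{t4,t5},{t3,t4,t5}}
  U1345: {{t4,t5},{t3,t4,t5}}
  U2345: {{t4,t5},{t3,t4,t5}}
  U12345: {{t4,t5},{t3,t4,t5}}
C dims 9,13,11,5; δ0: rk 6, SNF 1^6; δ1: rk 7, SNF 1^7; δ2: rk 4, SNF 1^4
Ȟ^0 = (9 − 6) − 0 = 3, so Ȟ^0 ≅ Z^3
Ȟ^1 = (13 − 7) − 6 = 0, so Ȟ^1 ≅ 0
Ȟ^2 = (11 − 4) − 7 = 0, so Ȟ^2 ≅ 0

Ȟ^0(U;F) ≅ Z^3,  Ȟ^1(U;F) ≅ 0,  Ȟ^2(U;F) ≅ 0
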